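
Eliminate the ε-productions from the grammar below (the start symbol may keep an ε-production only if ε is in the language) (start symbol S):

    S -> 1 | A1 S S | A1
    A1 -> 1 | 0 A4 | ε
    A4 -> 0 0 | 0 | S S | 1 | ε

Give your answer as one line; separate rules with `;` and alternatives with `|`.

S -> 1 | A1 S S | A1 S | A1 | S S | ε; A1 -> 1 | 0 A4 | 0; A4 -> 0 0 | 0 | S S | S | 1

Nullable set = {A1, A4, S}.
ε ∈ L(G) since S is nullable, so keep S → ε.
For each production, add variants omitting each subset of nullable occurrences: S → A1 S S gives A1 S S | A1 S | A1 | S S. A1 → 0 A4 gives 0 A4 | 0. A4 → S S gives S S | S.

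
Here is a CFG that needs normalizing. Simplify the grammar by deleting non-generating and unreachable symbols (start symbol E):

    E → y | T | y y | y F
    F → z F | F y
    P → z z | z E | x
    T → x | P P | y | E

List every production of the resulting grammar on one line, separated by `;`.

E → y | T | y y; P → z z | z E | x; T → x | P P | y | E

Generating nonterminals: {E, P, T}.
Reachable from E after that: {E, P, T}.
Removed useless symbols: {F} and every production mentioning them.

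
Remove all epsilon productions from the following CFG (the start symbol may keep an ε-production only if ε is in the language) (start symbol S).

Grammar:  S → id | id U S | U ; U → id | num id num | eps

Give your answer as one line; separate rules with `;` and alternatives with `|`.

Nullable nonterminals: {S, U}.
ε ∈ L(G) since S is nullable, so keep S → ε.
Add the nullable-subset variants: S → id U S gives id U S | id U | id S.

S → id | id U S | id U | id S | U | ε; U → id | num id num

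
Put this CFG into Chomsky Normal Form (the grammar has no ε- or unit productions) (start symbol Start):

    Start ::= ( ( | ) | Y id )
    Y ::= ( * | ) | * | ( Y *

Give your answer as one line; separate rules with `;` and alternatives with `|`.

Introduce a nonterminal for each terminal appearing in a rule of length ≥ 2: X1 → (, X2 → id, X3 → ), X4 → *.
Binarize each right-hand side of length ≥ 3 by chaining fresh nonterminals (Y1, Y2, …): affected rules were Start → Y X2 X3; Y → X1 Y X4.

Start ::= X1 X1 | ) | Y Y1; Y ::= X1 X4 | ) | * | X1 Y2; X1 ::= (; X2 ::= id; X3 ::= ); X4 ::= *; Y1 ::= X2 X3; Y2 ::= Y X4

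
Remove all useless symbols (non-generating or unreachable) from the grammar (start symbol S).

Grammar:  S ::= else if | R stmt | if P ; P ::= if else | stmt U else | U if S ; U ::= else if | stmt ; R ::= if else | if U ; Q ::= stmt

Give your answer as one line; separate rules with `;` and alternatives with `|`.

S ::= else if | R stmt | if P; P ::= if else | stmt U else | U if S; U ::= else if | stmt; R ::= if else | if U

Generating nonterminals: {P, Q, R, S, U}.
Reachable from S after that: {P, R, S, U}.
Removed useless symbols: {Q} and every production mentioning them.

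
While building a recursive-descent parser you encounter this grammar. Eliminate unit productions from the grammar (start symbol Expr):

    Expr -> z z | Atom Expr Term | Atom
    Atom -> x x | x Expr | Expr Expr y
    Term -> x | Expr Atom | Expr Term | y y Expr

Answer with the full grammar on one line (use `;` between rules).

Unit pairs: Expr ⇒* {Atom}.
For every A with A ⇒* B via unit rules, add B's non-unit alternatives to A; then delete every rule of the form X → Y.

Expr -> x x | x Expr | Expr Expr y | z z | Atom Expr Term; Atom -> x x | x Expr | Expr Expr y; Term -> x | Expr Atom | Expr Term | y y Expr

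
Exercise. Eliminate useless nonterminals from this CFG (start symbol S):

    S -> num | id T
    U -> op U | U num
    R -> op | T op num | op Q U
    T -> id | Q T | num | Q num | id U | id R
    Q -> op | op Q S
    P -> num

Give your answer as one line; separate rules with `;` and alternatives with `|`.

S -> num | id T; R -> op | T op num; T -> id | Q T | num | Q num | id R; Q -> op | op Q S

Generating nonterminals: {P, Q, R, S, T}.
Reachable from S after that: {Q, R, S, T}.
Removed useless symbols: {P, U} and every production mentioning them.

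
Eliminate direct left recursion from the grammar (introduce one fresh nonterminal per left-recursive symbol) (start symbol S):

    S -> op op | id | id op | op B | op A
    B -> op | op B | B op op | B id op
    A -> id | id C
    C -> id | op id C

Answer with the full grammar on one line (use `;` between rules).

B is directly left-recursive.
For B: α = {op op, id op}, β = {op, op B}. Rewrite as B → β B' and B' → α B' | ε.

S -> op op | id | id op | op B | op A; B -> op B' | op B B'; A -> id | id C; C -> id | op id C; B' -> op op B' | id op B' | ε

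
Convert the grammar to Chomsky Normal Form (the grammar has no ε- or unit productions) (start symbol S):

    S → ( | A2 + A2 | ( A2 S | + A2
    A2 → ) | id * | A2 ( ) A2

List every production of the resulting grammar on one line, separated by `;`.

Introduce a nonterminal for each terminal appearing in a rule of length ≥ 2: X1 → +, X2 → (, X3 → id, X4 → *, X5 → ).
Binarize each right-hand side of length ≥ 3 by chaining fresh nonterminals (Y1, Y2, …): affected rules were S → A2 X1 A2; S → X2 A2 S; A2 → A2 X2 X5 A2.

S → ( | A2 Y1 | X2 Y2 | X1 A2; A2 → ) | X3 X4 | A2 Y3; X1 → +; X2 → (; X3 → id; X4 → *; X5 → ); Y1 → X1 A2; Y2 → A2 S; Y3 → X2 Y4; Y4 → X5 A2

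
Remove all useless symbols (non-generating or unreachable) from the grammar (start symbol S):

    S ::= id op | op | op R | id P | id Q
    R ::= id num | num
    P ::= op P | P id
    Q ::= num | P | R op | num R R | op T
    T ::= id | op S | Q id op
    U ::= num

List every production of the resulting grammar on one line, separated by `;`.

Generating nonterminals: {Q, R, S, T, U}.
Reachable from S after that: {Q, R, S, T}.
Removed useless symbols: {P, U} and every production mentioning them.

S ::= id op | op | op R | id Q; R ::= id num | num; Q ::= num | R op | num R R | op T; T ::= id | op S | Q id op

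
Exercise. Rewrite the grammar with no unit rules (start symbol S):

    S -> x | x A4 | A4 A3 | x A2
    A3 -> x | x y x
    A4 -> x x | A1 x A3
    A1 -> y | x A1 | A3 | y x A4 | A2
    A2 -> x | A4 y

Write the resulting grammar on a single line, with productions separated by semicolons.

S -> x | x A4 | A4 A3 | x A2; A3 -> x | x y x; A4 -> x x | A1 x A3; A1 -> x | A4 y | y | x A1 | y x A4 | x y x; A2 -> x | A4 y

Unit pairs: A1 ⇒* {A2, A3}.
For every A with A ⇒* B via unit rules, add B's non-unit alternatives to A; then delete every rule of the form X → Y.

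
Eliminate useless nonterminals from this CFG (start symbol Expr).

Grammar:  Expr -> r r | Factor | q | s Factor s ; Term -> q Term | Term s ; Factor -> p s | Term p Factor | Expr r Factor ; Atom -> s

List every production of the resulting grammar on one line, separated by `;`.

Expr -> r r | Factor | q | s Factor s; Factor -> p s | Expr r Factor

Generating nonterminals: {Atom, Expr, Factor}.
Reachable from Expr after that: {Expr, Factor}.
Removed useless symbols: {Atom, Term} and every production mentioning them.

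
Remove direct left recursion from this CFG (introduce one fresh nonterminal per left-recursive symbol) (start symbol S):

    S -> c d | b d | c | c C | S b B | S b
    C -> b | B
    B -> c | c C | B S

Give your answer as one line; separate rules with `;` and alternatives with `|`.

Left recursion appears on S, B.
For S: α = {b B, b}, β = {c d, b d, c, c C}. Rewrite as S → β S' and S' → α S' | ε.
For B: α = {S}, β = {c, c C}. Rewrite as B → β B' and B' → α B' | ε.

S -> c d S' | b d S' | c S' | c C S'; C -> b | B; B -> c B' | c C B'; S' -> b B S' | b S' | ε; B' -> S B' | ε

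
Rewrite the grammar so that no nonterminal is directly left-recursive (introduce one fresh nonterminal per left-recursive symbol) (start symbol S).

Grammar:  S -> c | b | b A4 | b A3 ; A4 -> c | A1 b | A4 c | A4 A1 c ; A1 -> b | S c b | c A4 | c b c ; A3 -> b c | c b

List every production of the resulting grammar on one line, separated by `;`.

Left recursion appears on A4.
For A4: α = {c, A1 c}, β = {c, A1 b}. Rewrite as A4 → β A4' and A4' → α A4' | ε.

S -> c | b | b A4 | b A3; A4 -> c A4' | A1 b A4'; A1 -> b | S c b | c A4 | c b c; A3 -> b c | c b; A4' -> c A4' | A1 c A4' | ε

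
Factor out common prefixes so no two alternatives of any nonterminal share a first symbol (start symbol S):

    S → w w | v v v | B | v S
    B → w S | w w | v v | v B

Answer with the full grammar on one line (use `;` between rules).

S → w w | B | v S'; B → w B' | v B''; S' → v v | S; B' → S | w; B'' → v | B

S has alternatives sharing prefix 'v': factor to S → v S' with S' → v v | S.
B has alternatives sharing prefix 'w': factor to B → w B' with B' → S | w.
B has alternatives sharing prefix 'v': factor to B → v B'' with B'' → v | B.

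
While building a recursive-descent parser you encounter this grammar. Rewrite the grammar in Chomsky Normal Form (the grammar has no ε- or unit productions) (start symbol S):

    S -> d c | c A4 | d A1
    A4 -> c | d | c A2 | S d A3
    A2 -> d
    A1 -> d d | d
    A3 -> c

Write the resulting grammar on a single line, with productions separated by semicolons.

Introduce a nonterminal for each terminal appearing in a rule of length ≥ 2: X1 → d, X2 → c.
Binarize each right-hand side of length ≥ 3 by chaining fresh nonterminals (Y1, Y2, …): affected rules were A4 → S X1 A3.

S -> X1 X2 | X2 A4 | X1 A1; A4 -> c | d | X2 A2 | S Y1; A2 -> d; A1 -> X1 X1 | d; A3 -> c; X1 -> d; X2 -> c; Y1 -> X1 A3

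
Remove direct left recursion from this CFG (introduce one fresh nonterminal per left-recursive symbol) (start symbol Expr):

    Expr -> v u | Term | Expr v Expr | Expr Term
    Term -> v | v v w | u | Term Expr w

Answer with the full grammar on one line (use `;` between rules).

Directly left-recursive nonterminals: Expr, Term.
For Expr: α = {v Expr, Term}, β = {v u, Term}. Rewrite as Expr → β Expr1 and Expr1 → α Expr1 | ε.
For Term: α = {Expr w}, β = {v, v v w, u}. Rewrite as Term → β Term1 and Term1 → α Term1 | ε.

Expr -> v u Expr1 | Term Expr1; Term -> v Term1 | v v w Term1 | u Term1; Expr1 -> v Expr Expr1 | Term Expr1 | epsilon; Term1 -> Expr w Term1 | epsilon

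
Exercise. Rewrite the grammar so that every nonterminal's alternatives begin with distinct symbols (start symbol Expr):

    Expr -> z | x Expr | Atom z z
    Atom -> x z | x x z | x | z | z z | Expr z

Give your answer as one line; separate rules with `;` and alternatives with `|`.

Expr -> z | x Expr | Atom z z; Atom -> Expr z | x Atom1 | z Atom2; Atom1 -> z | x z | eps; Atom2 -> eps | z

Atom has alternatives sharing prefix 'x': factor to Atom → x Atom1 with Atom1 → z | x z | ε.
Atom has alternatives sharing prefix 'z': factor to Atom → z Atom2 with Atom2 → ε | z.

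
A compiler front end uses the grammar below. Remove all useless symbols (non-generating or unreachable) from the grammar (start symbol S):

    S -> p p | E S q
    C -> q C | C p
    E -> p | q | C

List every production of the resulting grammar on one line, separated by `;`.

Generating nonterminals: {E, S}.
Reachable from S after that: {E, S}.
Removed useless symbols: {C} and every production mentioning them.

S -> p p | E S q; E -> p | q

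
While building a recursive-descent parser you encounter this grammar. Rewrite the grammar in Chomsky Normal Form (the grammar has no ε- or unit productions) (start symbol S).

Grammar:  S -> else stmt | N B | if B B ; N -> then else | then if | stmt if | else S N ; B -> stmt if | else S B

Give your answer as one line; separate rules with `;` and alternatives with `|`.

S -> X1 X2 | N B | X3 Y1; N -> X4 X1 | X4 X3 | X2 X3 | X1 Y2; B -> X2 X3 | X1 Y3; X1 -> else; X2 -> stmt; X3 -> if; X4 -> then; Y1 -> B B; Y2 -> S N; Y3 -> S B

Introduce a nonterminal for each terminal appearing in a rule of length ≥ 2: X1 → else, X2 → stmt, X3 → if, X4 → then.
Binarize each right-hand side of length ≥ 3 by chaining fresh nonterminals (Y1, Y2, …): affected rules were S → X3 B B; N → X1 S N; B → X1 S B.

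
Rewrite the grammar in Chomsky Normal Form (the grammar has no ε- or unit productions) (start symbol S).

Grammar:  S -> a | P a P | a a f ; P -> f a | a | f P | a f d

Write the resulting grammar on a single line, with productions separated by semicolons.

S -> a | P Y1 | X1 Y2; P -> X2 X1 | a | X2 P | X1 Y3; X1 -> a; X2 -> f; X3 -> d; Y1 -> X1 P; Y2 -> X1 X2; Y3 -> X2 X3

Introduce a nonterminal for each terminal appearing in a rule of length ≥ 2: X1 → a, X2 → f, X3 → d.
Binarize each right-hand side of length ≥ 3 by chaining fresh nonterminals (Y1, Y2, …): affected rules were S → P X1 P; S → X1 X1 X2; P → X1 X2 X3.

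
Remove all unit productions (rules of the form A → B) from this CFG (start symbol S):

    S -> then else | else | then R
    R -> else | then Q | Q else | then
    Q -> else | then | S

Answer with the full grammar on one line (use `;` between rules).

S -> then else | else | then R; R -> else | then Q | Q else | then; Q -> then else | else | then R | then

Unit pairs: Q ⇒* {S}.
For every A with A ⇒* B via unit rules, add B's non-unit alternatives to A; then delete every rule of the form X → Y.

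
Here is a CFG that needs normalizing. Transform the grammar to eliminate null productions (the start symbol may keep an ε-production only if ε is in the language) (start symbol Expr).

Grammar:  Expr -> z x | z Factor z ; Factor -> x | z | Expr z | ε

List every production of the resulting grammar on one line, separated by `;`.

Nullable nonterminals: {Factor}.
ε ∉ L(G), so no ε-production is kept.
Add the nullable-subset variants: Expr → z Factor z gives z Factor z | z z.

Expr -> z x | z Factor z | z z; Factor -> x | z | Expr z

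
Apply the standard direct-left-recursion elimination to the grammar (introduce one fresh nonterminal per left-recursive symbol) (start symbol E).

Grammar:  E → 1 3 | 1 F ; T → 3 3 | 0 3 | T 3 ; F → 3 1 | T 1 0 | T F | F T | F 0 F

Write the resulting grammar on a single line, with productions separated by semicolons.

Left recursion appears on T, F.
For T: α = {3}, β = {3 3, 0 3}. Rewrite as T → β T' and T' → α T' | ε.
For F: α = {T, 0 F}, β = {3 1, T 1 0, T F}. Rewrite as F → β F' and F' → α F' | ε.

E → 1 3 | 1 F; T → 3 3 T' | 0 3 T'; F → 3 1 F' | T 1 0 F' | T F F'; T' → 3 T' | ε; F' → T F' | 0 F F' | ε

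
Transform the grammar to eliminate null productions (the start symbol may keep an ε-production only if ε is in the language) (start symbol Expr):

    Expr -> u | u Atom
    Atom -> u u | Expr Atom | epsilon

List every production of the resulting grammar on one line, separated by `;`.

The nullable symbols are {Atom}.
ε ∉ L(G), so no ε-production is kept.
For each production, add variants omitting each subset of nullable occurrences: Atom → Expr Atom gives Expr Atom | Expr.

Expr -> u | u Atom; Atom -> u u | Expr Atom | Expr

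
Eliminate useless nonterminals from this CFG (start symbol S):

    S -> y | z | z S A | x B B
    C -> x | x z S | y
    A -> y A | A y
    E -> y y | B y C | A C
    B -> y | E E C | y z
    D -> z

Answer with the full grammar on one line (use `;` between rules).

S -> y | z | x B B; C -> x | x z S | y; E -> y y | B y C; B -> y | E E C | y z

Generating nonterminals: {B, C, D, E, S}.
Reachable from S after that: {B, C, E, S}.
Removed useless symbols: {A, D} and every production mentioning them.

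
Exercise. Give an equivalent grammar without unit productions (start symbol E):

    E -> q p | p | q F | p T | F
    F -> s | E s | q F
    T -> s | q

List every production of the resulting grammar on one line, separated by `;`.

Unit pairs: E ⇒* {F}.
For every A with A ⇒* B via unit rules, add B's non-unit alternatives to A; then delete every rule of the form X → Y.

E -> q p | p | q F | p T | s | E s; F -> s | E s | q F; T -> s | q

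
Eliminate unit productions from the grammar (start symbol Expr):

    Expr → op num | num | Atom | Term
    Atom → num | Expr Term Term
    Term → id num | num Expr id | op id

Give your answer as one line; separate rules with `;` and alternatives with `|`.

Expr → id num | num Expr id | op id | num | Expr Term Term | op num; Atom → num | Expr Term Term; Term → id num | num Expr id | op id

Unit pairs: Expr ⇒* {Atom, Term}.
Replace each nonterminal's rules with the union of the non-unit rules of every nonterminal it unit-derives.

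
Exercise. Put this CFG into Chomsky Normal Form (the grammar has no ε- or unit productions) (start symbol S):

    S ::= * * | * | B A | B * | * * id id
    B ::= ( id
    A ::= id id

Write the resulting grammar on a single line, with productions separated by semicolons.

Introduce a nonterminal for each terminal appearing in a rule of length ≥ 2: X1 → *, X2 → id, X3 → (.
Binarize each right-hand side of length ≥ 3 by chaining fresh nonterminals (Y1, Y2, …): affected rules were S → X1 X1 X2 X2.

S ::= X1 X1 | * | B A | B X1 | X1 Y1; B ::= X3 X2; A ::= X2 X2; X1 ::= *; X2 ::= id; X3 ::= (; Y1 ::= X1 Y2; Y2 ::= X2 X2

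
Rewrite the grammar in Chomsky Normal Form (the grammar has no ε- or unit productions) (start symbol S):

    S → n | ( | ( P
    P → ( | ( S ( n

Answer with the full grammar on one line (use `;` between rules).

Introduce a nonterminal for each terminal appearing in a rule of length ≥ 2: X1 → (, X2 → n.
Binarize each right-hand side of length ≥ 3 by chaining fresh nonterminals (Y1, Y2, …): affected rules were P → X1 S X1 X2.

S → n | ( | X1 P; P → ( | X1 Y1; X1 → (; X2 → n; Y1 → S Y2; Y2 → X1 X2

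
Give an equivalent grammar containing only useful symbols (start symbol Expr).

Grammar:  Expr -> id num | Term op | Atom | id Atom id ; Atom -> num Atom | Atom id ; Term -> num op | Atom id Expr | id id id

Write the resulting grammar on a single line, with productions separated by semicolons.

Generating nonterminals: {Expr, Term}.
Reachable from Expr after that: {Expr, Term}.
Removed useless symbols: {Atom} and every production mentioning them.

Expr -> id num | Term op; Term -> num op | id id id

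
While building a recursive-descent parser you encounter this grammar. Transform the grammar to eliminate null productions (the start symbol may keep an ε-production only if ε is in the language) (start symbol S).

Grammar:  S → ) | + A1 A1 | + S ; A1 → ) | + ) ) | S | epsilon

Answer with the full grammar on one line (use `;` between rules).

The nullable symbols are {A1}.
ε ∉ L(G), so no ε-production is kept.
Add the nullable-subset variants: S → + A1 A1 gives + A1 A1 | + A1 | +.

S → ) | + A1 A1 | + A1 | + | + S; A1 → ) | + ) ) | S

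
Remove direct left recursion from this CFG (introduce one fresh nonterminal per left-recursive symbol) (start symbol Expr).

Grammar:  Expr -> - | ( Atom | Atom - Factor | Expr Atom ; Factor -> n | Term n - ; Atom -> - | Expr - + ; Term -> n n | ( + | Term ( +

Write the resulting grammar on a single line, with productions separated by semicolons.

Expr, Term are directly left-recursive.
For Expr: α = {Atom}, β = {-, ( Atom, Atom - Factor}. Rewrite as Expr → β Expr1 and Expr1 → α Expr1 | ε.
For Term: α = {( +}, β = {n n, ( +}. Rewrite as Term → β Term1 and Term1 → α Term1 | ε.

Expr -> - Expr1 | ( Atom Expr1 | Atom - Factor Expr1; Factor -> n | Term n -; Atom -> - | Expr - +; Term -> n n Term1 | ( + Term1; Expr1 -> Atom Expr1 | ε; Term1 -> ( + Term1 | ε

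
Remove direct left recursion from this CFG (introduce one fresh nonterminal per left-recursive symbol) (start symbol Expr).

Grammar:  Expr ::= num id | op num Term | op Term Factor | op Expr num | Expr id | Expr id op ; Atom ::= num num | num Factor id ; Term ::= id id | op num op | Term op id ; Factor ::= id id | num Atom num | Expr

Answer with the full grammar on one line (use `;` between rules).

Expr ::= num id Expr1 | op num Term Expr1 | op Term Factor Expr1 | op Expr num Expr1; Atom ::= num num | num Factor id; Term ::= id id Term1 | op num op Term1; Factor ::= id id | num Atom num | Expr; Expr1 ::= id Expr1 | id op Expr1 | ε; Term1 ::= op id Term1 | ε

Directly left-recursive nonterminals: Expr, Term.
For Expr: α = {id, id op}, β = {num id, op num Term, op Term Factor, op Expr num}. Rewrite as Expr → β Expr1 and Expr1 → α Expr1 | ε.
For Term: α = {op id}, β = {id id, op num op}. Rewrite as Term → β Term1 and Term1 → α Term1 | ε.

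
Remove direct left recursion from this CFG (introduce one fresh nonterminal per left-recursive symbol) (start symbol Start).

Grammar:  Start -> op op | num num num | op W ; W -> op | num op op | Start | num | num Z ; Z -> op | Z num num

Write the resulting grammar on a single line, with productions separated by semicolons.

Start -> op op | num num num | op W; W -> op | num op op | Start | num | num Z; Z -> op Z1; Z1 -> num num Z1 | epsilon

Left recursion appears on Z.
For Z: α = {num num}, β = {op}. Rewrite as Z → β Z1 and Z1 → α Z1 | ε.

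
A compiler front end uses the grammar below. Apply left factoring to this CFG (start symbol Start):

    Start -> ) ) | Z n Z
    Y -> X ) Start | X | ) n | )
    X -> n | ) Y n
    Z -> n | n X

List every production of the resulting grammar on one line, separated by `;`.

Start -> ) ) | Z n Z; Y -> X Y1 | ) Y2; X -> n | ) Y n; Z -> n Z1; Y1 -> ) Start | ε; Y2 -> n | ε; Z1 -> ε | X

Y has alternatives sharing prefix 'X': factor to Y → X Y1 with Y1 → ) Start | ε.
Y has alternatives sharing prefix ')': factor to Y → ) Y2 with Y2 → n | ε.
Z has alternatives sharing prefix 'n': factor to Z → n Z1 with Z1 → ε | X.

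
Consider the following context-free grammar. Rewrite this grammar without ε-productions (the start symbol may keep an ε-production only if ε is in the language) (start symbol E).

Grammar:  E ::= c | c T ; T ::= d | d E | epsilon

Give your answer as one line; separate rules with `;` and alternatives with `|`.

Nullable nonterminals: {T}.
ε ∉ L(G), so no ε-production is kept.

E ::= c | c T; T ::= d | d E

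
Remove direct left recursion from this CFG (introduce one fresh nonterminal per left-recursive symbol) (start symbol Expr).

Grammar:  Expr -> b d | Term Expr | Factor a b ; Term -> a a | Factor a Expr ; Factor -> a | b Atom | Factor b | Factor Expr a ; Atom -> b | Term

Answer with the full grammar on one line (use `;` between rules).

Expr -> b d | Term Expr | Factor a b; Term -> a a | Factor a Expr; Factor -> a Factor1 | b Atom Factor1; Atom -> b | Term; Factor1 -> b Factor1 | Expr a Factor1 | ε

Factor is directly left-recursive.
For Factor: α = {b, Expr a}, β = {a, b Atom}. Rewrite as Factor → β Factor1 and Factor1 → α Factor1 | ε.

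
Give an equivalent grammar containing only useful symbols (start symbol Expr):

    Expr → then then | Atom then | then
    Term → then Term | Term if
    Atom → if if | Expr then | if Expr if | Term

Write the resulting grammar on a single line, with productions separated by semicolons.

Expr → then then | Atom then | then; Atom → if if | Expr then | if Expr if

Generating nonterminals: {Atom, Expr}.
Reachable from Expr after that: {Atom, Expr}.
Removed useless symbols: {Term} and every production mentioning them.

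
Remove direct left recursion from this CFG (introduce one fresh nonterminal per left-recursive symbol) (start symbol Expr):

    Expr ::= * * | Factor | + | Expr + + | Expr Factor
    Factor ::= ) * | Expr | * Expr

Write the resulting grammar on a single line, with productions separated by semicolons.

Left recursion appears on Expr.
For Expr: α = {+ +, Factor}, β = {* *, Factor, +}. Rewrite as Expr → β Expr1 and Expr1 → α Expr1 | ε.

Expr ::= * * Expr1 | Factor Expr1 | + Expr1; Factor ::= ) * | Expr | * Expr; Expr1 ::= + + Expr1 | Factor Expr1 | ε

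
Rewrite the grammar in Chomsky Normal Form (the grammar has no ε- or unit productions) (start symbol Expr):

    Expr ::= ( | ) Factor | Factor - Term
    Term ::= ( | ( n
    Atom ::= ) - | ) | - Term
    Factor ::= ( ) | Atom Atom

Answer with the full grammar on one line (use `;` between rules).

Expr ::= ( | X1 Factor | Factor Y1; Term ::= ( | X3 X4; Atom ::= X1 X2 | ) | X2 Term; Factor ::= X3 X1 | Atom Atom; X1 ::= ); X2 ::= -; X3 ::= (; X4 ::= n; Y1 ::= X2 Term

Introduce a nonterminal for each terminal appearing in a rule of length ≥ 2: X1 → ), X2 → -, X3 → (, X4 → n.
Binarize each right-hand side of length ≥ 3 by chaining fresh nonterminals (Y1, Y2, …): affected rules were Expr → Factor X2 Term.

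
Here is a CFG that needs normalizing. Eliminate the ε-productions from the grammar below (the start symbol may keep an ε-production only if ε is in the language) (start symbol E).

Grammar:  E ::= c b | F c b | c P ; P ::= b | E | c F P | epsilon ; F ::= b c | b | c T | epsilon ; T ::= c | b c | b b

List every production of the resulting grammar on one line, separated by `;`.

E ::= c b | F c b | c P | c; P ::= b | E | c F P | c F | c P | c; F ::= b c | b | c T; T ::= c | b c | b b

Nullable nonterminals: {F, P}.
ε ∉ L(G), so no ε-production is kept.
For each production, add variants omitting each subset of nullable occurrences: E → c P gives c P | c. P → c F P gives c F P | c F | c P | c.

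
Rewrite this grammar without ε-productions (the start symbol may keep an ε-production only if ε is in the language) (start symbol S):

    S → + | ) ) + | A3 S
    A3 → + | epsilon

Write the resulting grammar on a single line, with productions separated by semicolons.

S → + | ) ) + | A3 S; A3 → +

Nullable set = {A3}.
ε ∉ L(G), so no ε-production is kept.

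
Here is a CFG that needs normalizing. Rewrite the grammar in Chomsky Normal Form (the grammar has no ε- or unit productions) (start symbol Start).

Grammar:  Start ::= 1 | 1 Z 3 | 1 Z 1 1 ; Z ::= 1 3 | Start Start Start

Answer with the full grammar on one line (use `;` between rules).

Start ::= 1 | X1 Y1 | X1 Y2; Z ::= X1 X2 | Start Y4; X1 ::= 1; X2 ::= 3; Y1 ::= Z X2; Y2 ::= Z Y3; Y3 ::= X1 X1; Y4 ::= Start Start

Introduce a nonterminal for each terminal appearing in a rule of length ≥ 2: X1 → 1, X2 → 3.
Binarize each right-hand side of length ≥ 3 by chaining fresh nonterminals (Y1, Y2, …): affected rules were Start → X1 Z X2; Start → X1 Z X1 X1; Z → Start Start Start.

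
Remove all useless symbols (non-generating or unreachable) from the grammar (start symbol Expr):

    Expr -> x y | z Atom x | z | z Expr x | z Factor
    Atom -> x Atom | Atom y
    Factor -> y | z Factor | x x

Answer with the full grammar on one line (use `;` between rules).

Expr -> x y | z | z Expr x | z Factor; Factor -> y | z Factor | x x

Generating nonterminals: {Expr, Factor}.
Reachable from Expr after that: {Expr, Factor}.
Removed useless symbols: {Atom} and every production mentioning them.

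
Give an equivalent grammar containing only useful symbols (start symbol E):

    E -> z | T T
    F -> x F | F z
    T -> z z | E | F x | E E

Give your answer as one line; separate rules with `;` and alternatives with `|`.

Generating nonterminals: {E, T}.
Reachable from E after that: {E, T}.
Removed useless symbols: {F} and every production mentioning them.

E -> z | T T; T -> z z | E | E E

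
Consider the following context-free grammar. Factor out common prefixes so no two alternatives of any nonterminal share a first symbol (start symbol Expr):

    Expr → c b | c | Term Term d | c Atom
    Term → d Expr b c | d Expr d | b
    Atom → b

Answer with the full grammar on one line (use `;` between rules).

Expr → Term Term d | c Expr1; Term → b | d Expr Term1; Atom → b; Expr1 → b | ε | Atom; Term1 → b c | d

Expr has alternatives sharing prefix 'c': factor to Expr → c Expr1 with Expr1 → b | ε | Atom.
Term has alternatives sharing prefix 'd Expr': factor to Term → d Expr Term1 with Term1 → b c | d.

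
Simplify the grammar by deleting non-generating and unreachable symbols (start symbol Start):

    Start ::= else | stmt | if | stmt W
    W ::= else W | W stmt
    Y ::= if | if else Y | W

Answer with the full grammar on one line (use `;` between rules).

Generating nonterminals: {Start, Y}.
Reachable from Start after that: {Start}.
Removed useless symbols: {W, Y} and every production mentioning them.

Start ::= else | stmt | if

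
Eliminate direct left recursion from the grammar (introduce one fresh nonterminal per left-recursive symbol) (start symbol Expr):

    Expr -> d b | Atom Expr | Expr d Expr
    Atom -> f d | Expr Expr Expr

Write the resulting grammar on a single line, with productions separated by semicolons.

Expr -> d b Expr1 | Atom Expr Expr1; Atom -> f d | Expr Expr Expr; Expr1 -> d Expr Expr1 | ε

Directly left-recursive nonterminal: Expr.
For Expr: α = {d Expr}, β = {d b, Atom Expr}. Rewrite as Expr → β Expr1 and Expr1 → α Expr1 | ε.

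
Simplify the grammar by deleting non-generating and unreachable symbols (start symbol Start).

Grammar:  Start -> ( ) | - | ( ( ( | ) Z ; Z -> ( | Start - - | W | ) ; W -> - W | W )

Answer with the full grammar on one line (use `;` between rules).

Start -> ( ) | - | ( ( ( | ) Z; Z -> ( | Start - - | )

Generating nonterminals: {Start, Z}.
Reachable from Start after that: {Start, Z}.
Removed useless symbols: {W} and every production mentioning them.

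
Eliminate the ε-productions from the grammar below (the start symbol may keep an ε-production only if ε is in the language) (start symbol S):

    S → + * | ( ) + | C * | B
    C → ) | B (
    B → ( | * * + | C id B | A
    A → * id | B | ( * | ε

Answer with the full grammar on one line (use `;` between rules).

The nullable symbols are {A, B, S}.
ε ∈ L(G) since S is nullable, so keep S → ε.
Add the nullable-subset variants: C → B ( gives B ( | (. B → C id B gives C id B | C id.

S → + * | ( ) + | C * | B | ε; C → ) | B ( | (; B → ( | * * + | C id B | C id | A; A → * id | B | ( *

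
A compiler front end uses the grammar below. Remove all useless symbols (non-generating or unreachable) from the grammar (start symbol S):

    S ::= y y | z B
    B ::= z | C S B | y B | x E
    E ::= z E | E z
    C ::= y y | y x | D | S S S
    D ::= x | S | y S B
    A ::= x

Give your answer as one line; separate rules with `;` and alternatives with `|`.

Generating nonterminals: {A, B, C, D, S}.
Reachable from S after that: {B, C, D, S}.
Removed useless symbols: {A, E} and every production mentioning them.

S ::= y y | z B; B ::= z | C S B | y B; C ::= y y | y x | D | S S S; D ::= x | S | y S B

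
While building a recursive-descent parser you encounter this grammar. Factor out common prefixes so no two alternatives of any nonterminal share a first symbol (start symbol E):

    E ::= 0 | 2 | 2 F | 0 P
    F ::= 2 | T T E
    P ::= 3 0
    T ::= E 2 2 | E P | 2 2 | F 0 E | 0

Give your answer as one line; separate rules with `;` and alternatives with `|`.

E ::= 0 E' | 2 E''; F ::= 2 | T T E; P ::= 3 0; T ::= 2 2 | F 0 E | 0 | E T'; E' ::= ε | P; E'' ::= ε | F; T' ::= 2 2 | P

E has alternatives sharing prefix '0': factor to E → 0 E' with E' → ε | P.
E has alternatives sharing prefix '2': factor to E → 2 E'' with E'' → ε | F.
T has alternatives sharing prefix 'E': factor to T → E T' with T' → 2 2 | P.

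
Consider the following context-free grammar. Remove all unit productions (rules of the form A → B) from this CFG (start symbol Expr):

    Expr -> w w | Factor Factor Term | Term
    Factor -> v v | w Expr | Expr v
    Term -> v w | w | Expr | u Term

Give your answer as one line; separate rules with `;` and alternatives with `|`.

Expr -> v w | w | u Term | w w | Factor Factor Term; Factor -> v v | w Expr | Expr v; Term -> v w | w | u Term | w w | Factor Factor Term

Unit pairs: Expr ⇒* {Term}; Term ⇒* {Expr}.
For every A with A ⇒* B via unit rules, add B's non-unit alternatives to A; then delete every rule of the form X → Y.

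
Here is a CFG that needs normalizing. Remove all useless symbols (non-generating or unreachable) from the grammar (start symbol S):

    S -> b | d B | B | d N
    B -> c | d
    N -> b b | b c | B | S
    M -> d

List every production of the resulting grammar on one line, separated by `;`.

S -> b | d B | B | d N; B -> c | d; N -> b b | b c | B | S

Generating nonterminals: {B, M, N, S}.
Reachable from S after that: {B, N, S}.
Removed useless symbols: {M} and every production mentioning them.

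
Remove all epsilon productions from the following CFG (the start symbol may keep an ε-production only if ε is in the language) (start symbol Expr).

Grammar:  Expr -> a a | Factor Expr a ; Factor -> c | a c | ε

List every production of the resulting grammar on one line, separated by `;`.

Expr -> a a | Factor Expr a | Expr a; Factor -> c | a c

The nullable symbols are {Factor}.
ε ∉ L(G), so no ε-production is kept.
Add the nullable-subset variants: Expr → Factor Expr a gives Factor Expr a | Expr a.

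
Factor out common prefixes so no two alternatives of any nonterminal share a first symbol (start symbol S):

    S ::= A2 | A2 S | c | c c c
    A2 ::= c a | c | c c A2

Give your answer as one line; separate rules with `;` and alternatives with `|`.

S ::= A2 S' | c S''; A2 ::= c A2'; S' ::= ε | S; S'' ::= ε | c c; A2' ::= a | ε | c A2

S has alternatives sharing prefix 'A2': factor to S → A2 S' with S' → ε | S.
S has alternatives sharing prefix 'c': factor to S → c S'' with S'' → ε | c c.
A2 has alternatives sharing prefix 'c': factor to A2 → c A2' with A2' → a | ε | c A2.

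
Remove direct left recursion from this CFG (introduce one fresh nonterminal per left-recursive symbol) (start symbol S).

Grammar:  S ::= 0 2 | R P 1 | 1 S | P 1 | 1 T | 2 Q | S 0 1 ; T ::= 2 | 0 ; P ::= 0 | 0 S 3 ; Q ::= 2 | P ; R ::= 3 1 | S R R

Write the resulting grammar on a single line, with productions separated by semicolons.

Left recursion appears on S.
For S: α = {0 1}, β = {0 2, R P 1, 1 S, P 1, 1 T, 2 Q}. Rewrite as S → β S' and S' → α S' | ε.

S ::= 0 2 S' | R P 1 S' | 1 S S' | P 1 S' | 1 T S' | 2 Q S'; T ::= 2 | 0; P ::= 0 | 0 S 3; Q ::= 2 | P; R ::= 3 1 | S R R; S' ::= 0 1 S' | epsilon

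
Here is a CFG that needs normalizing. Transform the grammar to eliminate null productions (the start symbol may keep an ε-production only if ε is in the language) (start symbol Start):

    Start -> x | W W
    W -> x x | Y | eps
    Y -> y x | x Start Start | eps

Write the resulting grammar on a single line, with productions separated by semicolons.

The nullable symbols are {Start, W, Y}.
ε ∈ L(G) since Start is nullable, so keep Start → ε.
For each production, add variants omitting each subset of nullable occurrences: Start → W W gives W W | W. Y → x Start Start gives x Start Start | x Start | x.

Start -> x | W W | W | ε; W -> x x | Y; Y -> y x | x Start Start | x Start | x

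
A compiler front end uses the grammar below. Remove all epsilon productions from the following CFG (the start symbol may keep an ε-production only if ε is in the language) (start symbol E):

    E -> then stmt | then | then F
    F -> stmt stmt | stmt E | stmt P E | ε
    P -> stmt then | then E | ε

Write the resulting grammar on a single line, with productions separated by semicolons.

Nullable set = {F, P}.
ε ∉ L(G), so no ε-production is kept.

E -> then stmt | then | then F; F -> stmt stmt | stmt E | stmt P E; P -> stmt then | then E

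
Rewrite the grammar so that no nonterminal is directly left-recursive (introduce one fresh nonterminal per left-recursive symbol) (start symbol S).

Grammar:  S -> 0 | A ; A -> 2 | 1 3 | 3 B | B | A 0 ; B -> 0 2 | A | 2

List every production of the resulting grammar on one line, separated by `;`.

Left recursion appears on A.
For A: α = {0}, β = {2, 1 3, 3 B, B}. Rewrite as A → β A' and A' → α A' | ε.

S -> 0 | A; A -> 2 A' | 1 3 A' | 3 B A' | B A'; B -> 0 2 | A | 2; A' -> 0 A' | ε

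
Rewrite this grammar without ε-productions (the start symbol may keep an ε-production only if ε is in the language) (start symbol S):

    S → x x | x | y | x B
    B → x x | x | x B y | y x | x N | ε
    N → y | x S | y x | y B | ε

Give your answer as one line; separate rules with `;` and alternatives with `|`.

Nullable set = {B, N}.
ε ∉ L(G), so no ε-production is kept.
Expand every rule over subsets of its nullable positions: B → x B y gives x B y | x y.

S → x x | x | y | x B; B → x x | x | x B y | x y | y x | x N; N → y | x S | y x | y B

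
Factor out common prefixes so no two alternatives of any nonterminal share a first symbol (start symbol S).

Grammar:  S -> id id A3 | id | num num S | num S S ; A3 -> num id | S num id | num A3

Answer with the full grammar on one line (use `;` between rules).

S -> id S' | num S''; A3 -> S num id | num A3'; S' -> id A3 | ε; S'' -> num S | S S; A3' -> id | A3

S has alternatives sharing prefix 'id': factor to S → id S' with S' → id A3 | ε.
S has alternatives sharing prefix 'num': factor to S → num S'' with S'' → num S | S S.
A3 has alternatives sharing prefix 'num': factor to A3 → num A3' with A3' → id | A3.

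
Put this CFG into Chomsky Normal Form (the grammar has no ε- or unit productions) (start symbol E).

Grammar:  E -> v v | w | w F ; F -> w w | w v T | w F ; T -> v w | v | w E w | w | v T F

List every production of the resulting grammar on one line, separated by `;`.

E -> X1 X1 | w | X2 F; F -> X2 X2 | X2 Y1 | X2 F; T -> X1 X2 | v | X2 Y2 | w | X1 Y3; X1 -> v; X2 -> w; Y1 -> X1 T; Y2 -> E X2; Y3 -> T F

Introduce a nonterminal for each terminal appearing in a rule of length ≥ 2: X1 → v, X2 → w.
Binarize each right-hand side of length ≥ 3 by chaining fresh nonterminals (Y1, Y2, …): affected rules were F → X2 X1 T; T → X2 E X2; T → X1 T F.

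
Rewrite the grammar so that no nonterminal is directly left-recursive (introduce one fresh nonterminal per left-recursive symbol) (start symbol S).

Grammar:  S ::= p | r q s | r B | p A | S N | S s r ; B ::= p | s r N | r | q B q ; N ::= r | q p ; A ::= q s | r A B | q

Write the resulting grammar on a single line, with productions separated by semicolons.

S ::= p S' | r q s S' | r B S' | p A S'; B ::= p | s r N | r | q B q; N ::= r | q p; A ::= q s | r A B | q; S' ::= N S' | s r S' | ε

Left recursion appears on S.
For S: α = {N, s r}, β = {p, r q s, r B, p A}. Rewrite as S → β S' and S' → α S' | ε.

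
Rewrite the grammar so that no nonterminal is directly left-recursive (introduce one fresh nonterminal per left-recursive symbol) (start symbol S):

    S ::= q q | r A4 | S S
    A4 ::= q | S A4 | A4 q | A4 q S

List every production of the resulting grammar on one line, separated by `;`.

S ::= q q S' | r A4 S'; A4 ::= q A4' | S A4 A4'; S' ::= S S' | eps; A4' ::= q A4' | q S A4' | eps

S, A4 are directly left-recursive.
For S: α = {S}, β = {q q, r A4}. Rewrite as S → β S' and S' → α S' | ε.
For A4: α = {q, q S}, β = {q, S A4}. Rewrite as A4 → β A4' and A4' → α A4' | ε.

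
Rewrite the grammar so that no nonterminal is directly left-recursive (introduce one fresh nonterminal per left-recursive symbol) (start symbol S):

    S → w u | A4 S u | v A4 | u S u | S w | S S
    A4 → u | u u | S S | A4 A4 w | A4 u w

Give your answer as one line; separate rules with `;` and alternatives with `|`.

S → w u S' | A4 S u S' | v A4 S' | u S u S'; A4 → u A4' | u u A4' | S S A4'; S' → w S' | S S' | ε; A4' → A4 w A4' | u w A4' | ε

S, A4 are directly left-recursive.
For S: α = {w, S}, β = {w u, A4 S u, v A4, u S u}. Rewrite as S → β S' and S' → α S' | ε.
For A4: α = {A4 w, u w}, β = {u, u u, S S}. Rewrite as A4 → β A4' and A4' → α A4' | ε.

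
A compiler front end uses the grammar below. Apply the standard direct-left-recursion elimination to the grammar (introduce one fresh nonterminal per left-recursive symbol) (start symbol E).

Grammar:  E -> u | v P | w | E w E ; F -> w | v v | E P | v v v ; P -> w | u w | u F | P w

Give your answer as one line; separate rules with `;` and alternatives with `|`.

E -> u E' | v P E' | w E'; F -> w | v v | E P | v v v; P -> w P' | u w P' | u F P'; E' -> w E E' | ε; P' -> w P' | ε

Directly left-recursive nonterminals: E, P.
For E: α = {w E}, β = {u, v P, w}. Rewrite as E → β E' and E' → α E' | ε.
For P: α = {w}, β = {w, u w, u F}. Rewrite as P → β P' and P' → α P' | ε.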